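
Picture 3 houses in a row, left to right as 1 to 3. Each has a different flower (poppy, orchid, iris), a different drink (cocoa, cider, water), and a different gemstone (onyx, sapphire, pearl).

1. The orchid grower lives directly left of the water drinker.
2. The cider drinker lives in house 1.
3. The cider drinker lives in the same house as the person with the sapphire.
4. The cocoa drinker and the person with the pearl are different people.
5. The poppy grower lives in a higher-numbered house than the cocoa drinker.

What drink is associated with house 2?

cocoa

Clue 2 places the cider drinker in house 1.
The person with the sapphire is in house 1 (clue 3).
The only drink still possible for house 3 is water.
Clue 1: the orchid grower is in house 2.
Clue 4 places the person with the pearl in house 3.
Clue 5: the poppy grower is in house 3.
So house 1 gets iris for flower.
That leaves cocoa as the drink for house 2.
The only gemstone still possible for house 2 is onyx.
So: house 1 = iris/cider/sapphire, house 2 = orchid/cocoa/onyx, house 3 = poppy/water/pearl.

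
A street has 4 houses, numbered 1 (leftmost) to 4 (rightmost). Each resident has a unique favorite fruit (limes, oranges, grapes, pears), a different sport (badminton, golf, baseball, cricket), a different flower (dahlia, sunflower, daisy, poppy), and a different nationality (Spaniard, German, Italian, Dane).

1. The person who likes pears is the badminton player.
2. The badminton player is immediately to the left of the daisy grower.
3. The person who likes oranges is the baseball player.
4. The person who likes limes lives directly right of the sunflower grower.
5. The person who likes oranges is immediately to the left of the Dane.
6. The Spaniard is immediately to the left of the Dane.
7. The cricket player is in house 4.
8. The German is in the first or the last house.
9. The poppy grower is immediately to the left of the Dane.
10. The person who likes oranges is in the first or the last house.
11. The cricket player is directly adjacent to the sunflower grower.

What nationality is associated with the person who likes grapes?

Clue 7: the cricket player is in house 4.
From clue 10, the person who likes oranges must be in house 1.
Clue 11 places the sunflower grower in house 3.
Clue 2: the badminton player is in house 3.
The daisy grower is in house 4 (clue 2).
Clue 3: the baseball player is in house 1.
Clue 4: the person who likes limes is in house 4.
Clue 5 places the Dane in house 2.
The Spaniard is in house 1 (clue 6).
Clue 9 places the poppy grower in house 1.
The only sport still possible for house 2 is golf.
House 2 flower: only dahlia fits.
So house 3 gets Italian for nationality.
House 4 nationality: only German fits.
By clue 1, the person who likes pears is in house 3.
House 2 favorite fruit: only grapes fits.
So: house 1 = oranges/baseball/poppy/Spaniard, house 2 = grapes/golf/dahlia/Dane, house 3 = pears/badminton/sunflower/Italian, house 4 = limes/cricket/daisy/German.

Dane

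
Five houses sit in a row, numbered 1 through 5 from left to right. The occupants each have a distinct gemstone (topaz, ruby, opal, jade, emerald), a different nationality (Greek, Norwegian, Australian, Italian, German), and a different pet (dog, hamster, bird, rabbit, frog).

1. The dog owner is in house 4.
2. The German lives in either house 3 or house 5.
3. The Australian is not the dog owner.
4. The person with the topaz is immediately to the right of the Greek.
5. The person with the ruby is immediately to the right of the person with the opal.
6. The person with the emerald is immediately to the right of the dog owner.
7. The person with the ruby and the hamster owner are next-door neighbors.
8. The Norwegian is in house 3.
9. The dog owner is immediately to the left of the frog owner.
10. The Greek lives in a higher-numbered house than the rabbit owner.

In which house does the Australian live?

1

The dog owner is in house 4 (clue 1).
The person with the emerald is in house 5 (clue 6).
Clue 8 places the Norwegian in house 3.
By clue 9, the frog owner is in house 5.
That leaves German as the nationality for house 5.
From clue 4, the person with the topaz must be in house 3.
The Greek is in house 2 (clue 4).
By clue 10, the rabbit owner is in house 1.
House 1 nationality: only Australian fits.
That leaves Italian as the nationality for house 4.
Clue 5: the person with the ruby is in house 2.
The person with the opal is in house 1 (clue 5).
The hamster owner is in house 3 (clue 7).
House 4 gemstone: only jade fits.
So house 2 gets bird for pet.
So: house 1 = opal/Australian/rabbit, house 2 = ruby/Greek/bird, house 3 = topaz/Norwegian/hamster, house 4 = jade/Italian/dog, house 5 = emerald/German/frog.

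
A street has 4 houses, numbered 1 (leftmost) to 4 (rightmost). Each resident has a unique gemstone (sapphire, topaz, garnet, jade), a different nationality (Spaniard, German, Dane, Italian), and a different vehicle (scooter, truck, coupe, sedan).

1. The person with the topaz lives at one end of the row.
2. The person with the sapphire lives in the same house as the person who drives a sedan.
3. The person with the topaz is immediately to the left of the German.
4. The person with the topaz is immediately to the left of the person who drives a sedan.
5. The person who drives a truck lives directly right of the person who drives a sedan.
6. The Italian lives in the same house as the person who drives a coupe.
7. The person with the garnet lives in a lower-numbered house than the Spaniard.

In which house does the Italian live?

By clue 3, the person with the topaz is in house 1.
The German is in house 2 (clue 3).
Clue 4 places the person who drives a sedan in house 2.
Clue 5: the person who drives a truck is in house 3.
Clue 2: the person with the sapphire is in house 2.
The only gemstone still possible for house 3 is garnet.
That leaves jade as the gemstone for house 4.
Clue 7: the Spaniard is in house 4.
House 1's nationality must be Italian (nothing else left).
The only nationality still possible for house 3 is Dane.
Clue 6: the person who drives a coupe is in house 1.
The only vehicle still possible for house 4 is scooter.
So: house 1 = topaz/Italian/coupe, house 2 = sapphire/German/sedan, house 3 = garnet/Dane/truck, house 4 = jade/Spaniard/scooter.

1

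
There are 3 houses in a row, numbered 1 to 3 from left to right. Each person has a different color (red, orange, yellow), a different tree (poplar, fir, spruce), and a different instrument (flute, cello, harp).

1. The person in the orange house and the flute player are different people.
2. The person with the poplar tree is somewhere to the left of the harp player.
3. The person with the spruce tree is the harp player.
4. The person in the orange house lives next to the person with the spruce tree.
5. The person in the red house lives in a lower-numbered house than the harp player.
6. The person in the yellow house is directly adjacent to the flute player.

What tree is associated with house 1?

poplar

The person in the red house is narrowed to house 1 or 2; consider each.
Placing it in house 2 leads to a contradiction, so it's in house 1.
The person in the orange house is narrowed to house 2 or 3; consider each.
Placing it in house 2 leads to a contradiction, so it's in house 3.
From clue 4, the person with the spruce tree must be in house 2.
House 2's color must be yellow (nothing else left).
House 3's tree must be fir (nothing else left).
From clue 3, the harp player must be in house 2.
Clue 6: the flute player is in house 1.
House 1's tree must be poplar (nothing else left).
House 3's instrument must be cello (nothing else left).
So: house 1 = red/poplar/flute, house 2 = yellow/spruce/harp, house 3 = orange/fir/cello.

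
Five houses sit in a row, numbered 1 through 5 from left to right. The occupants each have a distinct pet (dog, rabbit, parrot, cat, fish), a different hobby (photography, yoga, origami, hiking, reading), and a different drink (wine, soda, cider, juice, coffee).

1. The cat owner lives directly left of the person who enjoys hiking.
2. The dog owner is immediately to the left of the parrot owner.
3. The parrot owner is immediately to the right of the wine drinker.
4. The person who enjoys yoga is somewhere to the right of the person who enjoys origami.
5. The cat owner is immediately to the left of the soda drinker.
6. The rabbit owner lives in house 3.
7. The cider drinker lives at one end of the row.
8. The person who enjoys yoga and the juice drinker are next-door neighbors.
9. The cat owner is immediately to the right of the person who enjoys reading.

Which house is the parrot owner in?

5

From clue 6, the rabbit owner must be in house 3.
The cat owner is narrowed to house 2 or 4; consider each.
Placing it in house 4 leads to a contradiction, so it's in house 2.
By clue 1, the person who enjoys hiking is in house 3.
Clue 5 places the soda drinker in house 3.
Clue 9: the person who enjoys reading is in house 1.
The dog owner is in house 4 (clue 2).
By clue 3, the wine drinker is in house 4.
House 1 pet: only fish fits.
That leaves parrot as the pet for house 5.
House 2 drink: only coffee fits.
The only drink still possible for house 5 is juice.
Clue 8 places the person who enjoys yoga in house 4.
House 2's hobby must be origami (nothing else left).
That leaves photography as the hobby for house 5.
House 1's drink must be cider (nothing else left).
So: house 1 = fish/reading/cider, house 2 = cat/origami/coffee, house 3 = rabbit/hiking/soda, house 4 = dog/yoga/wine, house 5 = parrot/photography/juice.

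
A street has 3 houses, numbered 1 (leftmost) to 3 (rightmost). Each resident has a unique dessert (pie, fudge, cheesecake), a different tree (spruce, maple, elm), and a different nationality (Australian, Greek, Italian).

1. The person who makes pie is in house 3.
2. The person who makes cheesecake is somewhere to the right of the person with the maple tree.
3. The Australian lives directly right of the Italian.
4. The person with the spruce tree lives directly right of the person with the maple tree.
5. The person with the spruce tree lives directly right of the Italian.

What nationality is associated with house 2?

Clue 1 places the person who makes pie in house 3.
House 1 dessert: only fudge fits.
House 2 dessert: only cheesecake fits.
Clue 2: the person with the maple tree is in house 1.
From clue 4, the person with the spruce tree must be in house 2.
By clue 5, the Italian is in house 1.
House 3 tree: only elm fits.
By clue 3, the Australian is in house 2.
So house 3 gets Greek for nationality.
So: house 1 = fudge/maple/Italian, house 2 = cheesecake/spruce/Australian, house 3 = pie/elm/Greek.

Australian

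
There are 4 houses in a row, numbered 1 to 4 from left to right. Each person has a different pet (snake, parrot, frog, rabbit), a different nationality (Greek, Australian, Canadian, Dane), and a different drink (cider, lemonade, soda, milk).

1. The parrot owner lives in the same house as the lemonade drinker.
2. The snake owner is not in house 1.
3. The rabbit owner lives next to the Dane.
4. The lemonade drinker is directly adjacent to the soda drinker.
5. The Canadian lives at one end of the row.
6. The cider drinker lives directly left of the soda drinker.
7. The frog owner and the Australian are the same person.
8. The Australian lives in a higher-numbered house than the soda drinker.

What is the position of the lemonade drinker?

The frog owner is narrowed to house 3 or 4; consider each.
Placing it in house 3 leads to a contradiction, so it's in house 4.
The Australian is in house 4 (clue 7).
So house 1 gets Canadian for nationality.
That leaves milk as the drink for house 4.
The snake owner is narrowed to house 2 or 3; consider each.
Placing it in house 3 leads to a contradiction, so it's in house 2.
Clue 3 places the Dane in house 2.
Clue 4 places the soda drinker in house 2.
The cider drinker is in house 1 (clue 6).
That leaves Greek as the nationality for house 3.
The only drink still possible for house 3 is lemonade.
Clue 1: the parrot owner is in house 3.
That leaves rabbit as the pet for house 1.
So: house 1 = rabbit/Canadian/cider, house 2 = snake/Dane/soda, house 3 = parrot/Greek/lemonade, house 4 = frog/Australian/milk.

3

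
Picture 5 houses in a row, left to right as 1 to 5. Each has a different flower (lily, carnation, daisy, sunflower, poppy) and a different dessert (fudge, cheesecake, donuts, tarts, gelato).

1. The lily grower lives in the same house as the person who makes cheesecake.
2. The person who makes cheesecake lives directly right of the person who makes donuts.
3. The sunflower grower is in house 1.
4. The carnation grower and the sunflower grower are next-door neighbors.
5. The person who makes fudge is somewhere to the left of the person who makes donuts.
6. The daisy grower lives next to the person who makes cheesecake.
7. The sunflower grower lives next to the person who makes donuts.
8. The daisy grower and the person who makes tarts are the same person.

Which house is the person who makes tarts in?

4

From clue 3, the sunflower grower must be in house 1.
Clue 4 places the carnation grower in house 2.
Clue 7: the person who makes donuts is in house 2.
By clue 2, the person who makes cheesecake is in house 3.
Clue 5: the person who makes fudge is in house 1.
The daisy grower is in house 4 (clue 6).
From clue 8, the person who makes tarts must be in house 4.
House 5's dessert must be gelato (nothing else left).
Clue 1 places the lily grower in house 3.
The only flower still possible for house 5 is poppy.
So: house 1 = sunflower/fudge, house 2 = carnation/donuts, house 3 = lily/cheesecake, house 4 = daisy/tarts, house 5 = poppy/gelato.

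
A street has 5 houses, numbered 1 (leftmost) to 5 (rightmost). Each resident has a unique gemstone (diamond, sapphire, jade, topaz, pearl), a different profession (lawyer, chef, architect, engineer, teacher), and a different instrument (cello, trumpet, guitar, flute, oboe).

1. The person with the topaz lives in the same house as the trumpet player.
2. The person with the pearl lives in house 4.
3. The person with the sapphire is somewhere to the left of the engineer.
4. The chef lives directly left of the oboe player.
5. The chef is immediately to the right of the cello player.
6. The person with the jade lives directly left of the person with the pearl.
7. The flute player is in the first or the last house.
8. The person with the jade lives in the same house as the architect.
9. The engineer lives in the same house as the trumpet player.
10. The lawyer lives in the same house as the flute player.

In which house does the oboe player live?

The person with the pearl is in house 4 (clue 2).
The person with the jade is in house 3 (clue 6).
The architect is in house 3 (clue 8).
House 4's instrument must be guitar (nothing else left).
That leaves trumpet as the instrument for house 2.
By clue 1, the person with the topaz is in house 2.
Clue 9 places the engineer in house 2.
So house 5 gets diamond for gemstone.
Clue 4: the oboe player is in house 5.
The cello player is in house 3 (clue 5).
House 1's gemstone must be sapphire (nothing else left).
House 4 profession: only chef fits.
House 1's instrument must be flute (nothing else left).
By clue 10, the lawyer is in house 1.
House 5 profession: only teacher fits.
So: house 1 = sapphire/lawyer/flute, house 2 = topaz/engineer/trumpet, house 3 = jade/architect/cello, house 4 = pearl/chef/guitar, house 5 = diamond/teacher/oboe.

5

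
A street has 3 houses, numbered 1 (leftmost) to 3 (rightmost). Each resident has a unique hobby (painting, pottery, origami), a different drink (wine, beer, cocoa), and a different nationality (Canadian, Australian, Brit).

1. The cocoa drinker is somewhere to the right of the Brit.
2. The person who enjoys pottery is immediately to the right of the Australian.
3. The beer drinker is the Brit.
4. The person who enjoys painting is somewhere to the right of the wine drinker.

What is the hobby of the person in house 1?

House 1 hobby: only origami fits.
House 3's drink must be cocoa (nothing else left).
House 3's nationality must be Canadian (nothing else left).
The person who enjoys painting is narrowed to house 2 or 3; consider each.
Placing it in house 2 leads to a contradiction, so it's in house 3.
House 2's hobby must be pottery (nothing else left).
Clue 2 places the Australian in house 1.
So house 2 gets Brit for nationality.
Clue 3 places the beer drinker in house 2.
The only drink still possible for house 1 is wine.
So: house 1 = origami/wine/Australian, house 2 = pottery/beer/Brit, house 3 = painting/cocoa/Canadian.

origami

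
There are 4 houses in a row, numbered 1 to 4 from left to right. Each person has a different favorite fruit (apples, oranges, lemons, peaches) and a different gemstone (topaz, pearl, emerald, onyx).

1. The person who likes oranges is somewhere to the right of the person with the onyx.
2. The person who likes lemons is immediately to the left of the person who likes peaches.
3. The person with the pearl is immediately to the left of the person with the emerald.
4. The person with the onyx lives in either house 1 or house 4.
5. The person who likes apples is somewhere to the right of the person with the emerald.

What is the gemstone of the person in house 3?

Clue 4: the person with the onyx is in house 1.
House 1 favorite fruit: only lemons fits.
That leaves topaz as the gemstone for house 4.
Clue 2 places the person who likes peaches in house 2.
The person with the pearl is in house 2 (clue 3).
Clue 3 places the person with the emerald in house 3.
Clue 5 places the person who likes apples in house 4.
The only favorite fruit still possible for house 3 is oranges.
So: house 1 = lemons/onyx, house 2 = peaches/pearl, house 3 = oranges/emerald, house 4 = apples/topaz.

emerald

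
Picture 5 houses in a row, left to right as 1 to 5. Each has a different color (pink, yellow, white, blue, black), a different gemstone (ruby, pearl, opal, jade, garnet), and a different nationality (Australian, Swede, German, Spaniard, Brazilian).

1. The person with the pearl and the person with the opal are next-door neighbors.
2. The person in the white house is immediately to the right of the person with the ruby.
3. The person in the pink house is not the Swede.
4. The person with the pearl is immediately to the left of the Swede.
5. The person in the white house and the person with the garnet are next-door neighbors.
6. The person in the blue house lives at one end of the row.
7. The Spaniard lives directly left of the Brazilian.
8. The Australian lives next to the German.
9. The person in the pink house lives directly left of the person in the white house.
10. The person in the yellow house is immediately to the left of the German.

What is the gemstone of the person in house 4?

The person in the blue house is narrowed to house 1 or 5; consider each.
Placing it in house 1 leads to a contradiction, so it's in house 5.
The person in the pink house is narrowed to house 1 or 2 or 3; consider each.
Placing it in house 2 and house 3 leads to a contradiction, so it's in house 1.
Clue 9 places the person in the white house in house 2.
By clue 2, the person with the ruby is in house 1.
House 3's gemstone must be garnet (nothing else left).
Clue 1: the person with the pearl is in house 4.
By clue 1, the person with the opal is in house 5.
Clue 4: the Swede is in house 5.
House 2 gemstone: only jade fits.
That leaves Spaniard as the nationality for house 1.
House 2's nationality must be Brazilian (nothing else left).
House 3's nationality must be Australian (nothing else left).
That leaves German as the nationality for house 4.
The person in the yellow house is in house 3 (clue 10).
So house 4 gets black for color.
So: house 1 = pink/ruby/Spaniard, house 2 = white/jade/Brazilian, house 3 = yellow/garnet/Australian, house 4 = black/pearl/German, house 5 = blue/opal/Swede.

pearl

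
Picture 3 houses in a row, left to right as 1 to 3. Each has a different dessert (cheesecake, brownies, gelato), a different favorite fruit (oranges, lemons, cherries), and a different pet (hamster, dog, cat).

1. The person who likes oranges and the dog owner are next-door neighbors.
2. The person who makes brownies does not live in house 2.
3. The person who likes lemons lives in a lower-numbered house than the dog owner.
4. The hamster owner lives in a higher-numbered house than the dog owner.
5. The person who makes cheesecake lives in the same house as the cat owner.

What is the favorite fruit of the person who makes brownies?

oranges

From clue 4, the hamster owner must be in house 3.
Clue 4: the dog owner is in house 2.
So house 1 gets cat for pet.
Clue 3: the person who likes lemons is in house 1.
The person who makes cheesecake is in house 1 (clue 5).
So house 2 gets gelato for dessert.
So house 3 gets brownies for dessert.
House 2's favorite fruit must be cherries (nothing else left).
The only favorite fruit still possible for house 3 is oranges.
So: house 1 = cheesecake/lemons/cat, house 2 = gelato/cherries/dog, house 3 = brownies/oranges/hamster.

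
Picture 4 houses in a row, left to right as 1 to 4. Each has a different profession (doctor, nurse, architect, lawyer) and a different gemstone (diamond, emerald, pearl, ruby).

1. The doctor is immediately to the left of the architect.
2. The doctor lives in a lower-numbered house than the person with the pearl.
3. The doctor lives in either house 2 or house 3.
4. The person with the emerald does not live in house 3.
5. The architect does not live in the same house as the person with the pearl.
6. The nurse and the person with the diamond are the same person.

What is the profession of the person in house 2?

doctor

The architect is narrowed to house 3 or 4; consider each.
Placing it in house 4 leads to a contradiction, so it's in house 3.
By clue 1, the doctor is in house 2.
Clue 5: the person with the pearl is in house 4.
Clue 6 places the nurse in house 1.
By clue 6, the person with the diamond is in house 1.
So house 4 gets lawyer for profession.
That leaves emerald as the gemstone for house 2.
So house 3 gets ruby for gemstone.
So: house 1 = nurse/diamond, house 2 = doctor/emerald, house 3 = architect/ruby, house 4 = lawyer/pearl.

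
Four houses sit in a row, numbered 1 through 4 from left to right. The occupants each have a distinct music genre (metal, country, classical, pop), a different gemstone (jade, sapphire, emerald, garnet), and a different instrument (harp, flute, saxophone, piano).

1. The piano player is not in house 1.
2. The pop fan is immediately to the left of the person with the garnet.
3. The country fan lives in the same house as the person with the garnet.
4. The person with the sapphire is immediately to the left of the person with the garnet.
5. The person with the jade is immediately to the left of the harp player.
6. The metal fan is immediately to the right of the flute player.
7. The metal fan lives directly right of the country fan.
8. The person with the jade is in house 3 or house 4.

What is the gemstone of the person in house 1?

From clue 8, the person with the jade must be in house 3.
Clue 3: the country fan is in house 2.
By clue 3, the person with the garnet is in house 2.
Clue 4 places the person with the sapphire in house 1.
Clue 5 places the harp player in house 4.
From clue 7, the metal fan must be in house 3.
That leaves pop as the music genre for house 1.
That leaves classical as the music genre for house 4.
House 4's gemstone must be emerald (nothing else left).
So house 1 gets saxophone for instrument.
The flute player is in house 2 (clue 6).
House 3's instrument must be piano (nothing else left).
So: house 1 = pop/sapphire/saxophone, house 2 = country/garnet/flute, house 3 = metal/jade/piano, house 4 = classical/emerald/harp.

sapphire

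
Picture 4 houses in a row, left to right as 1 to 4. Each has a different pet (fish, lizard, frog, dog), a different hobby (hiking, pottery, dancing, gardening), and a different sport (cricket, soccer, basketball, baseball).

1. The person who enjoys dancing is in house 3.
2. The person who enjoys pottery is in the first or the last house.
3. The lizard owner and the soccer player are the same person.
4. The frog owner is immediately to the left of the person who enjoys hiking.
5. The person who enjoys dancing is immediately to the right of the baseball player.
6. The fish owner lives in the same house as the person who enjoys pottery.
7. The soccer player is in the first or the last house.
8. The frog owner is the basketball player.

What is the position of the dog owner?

2

By clue 1, the person who enjoys dancing is in house 3.
The baseball player is in house 2 (clue 5).
House 2 pet: only dog fits.
House 3's pet must be frog (nothing else left).
The person who enjoys hiking is in house 4 (clue 4).
Clue 8: the basketball player is in house 3.
The only hobby still possible for house 1 is pottery.
So house 2 gets gardening for hobby.
By clue 6, the fish owner is in house 1.
House 4 pet: only lizard fits.
By clue 3, the soccer player is in house 4.
House 1 sport: only cricket fits.
So: house 1 = fish/pottery/cricket, house 2 = dog/gardening/baseball, house 3 = frog/dancing/basketball, house 4 = lizard/hiking/soccer.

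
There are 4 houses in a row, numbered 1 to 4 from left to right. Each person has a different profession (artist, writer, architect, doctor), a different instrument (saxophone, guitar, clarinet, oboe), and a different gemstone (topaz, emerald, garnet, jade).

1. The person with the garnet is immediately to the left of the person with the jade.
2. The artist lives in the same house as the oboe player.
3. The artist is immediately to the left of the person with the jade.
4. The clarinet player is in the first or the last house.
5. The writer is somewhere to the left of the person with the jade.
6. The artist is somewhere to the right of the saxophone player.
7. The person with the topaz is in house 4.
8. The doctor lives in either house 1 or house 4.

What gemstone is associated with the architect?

jade

By clue 7, the person with the topaz is in house 4.
Clue 3: the artist is in house 2.
Clue 3 places the person with the jade in house 3.
Clue 6: the saxophone player is in house 1.
That leaves writer as the profession for house 1.
So house 3 gets architect for profession.
House 4 profession: only doctor fits.
House 4 instrument: only clarinet fits.
By clue 1, the person with the garnet is in house 2.
Clue 2: the oboe player is in house 2.
House 3 instrument: only guitar fits.
House 1 gemstone: only emerald fits.
So: house 1 = writer/saxophone/emerald, house 2 = artist/oboe/garnet, house 3 = architect/guitar/jade, house 4 = doctor/clarinet/topaz.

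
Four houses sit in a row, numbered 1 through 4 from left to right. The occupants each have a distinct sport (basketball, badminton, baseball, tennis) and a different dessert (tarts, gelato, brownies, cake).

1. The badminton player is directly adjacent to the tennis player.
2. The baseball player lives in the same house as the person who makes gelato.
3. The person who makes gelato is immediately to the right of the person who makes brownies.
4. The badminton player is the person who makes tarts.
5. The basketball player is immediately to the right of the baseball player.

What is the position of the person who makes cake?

The baseball player is narrowed to house 2 or 3; consider each.
Placing it in house 2 leads to a contradiction, so it's in house 3.
The person who makes gelato is in house 3 (clue 2).
Clue 3: the person who makes brownies is in house 2.
The basketball player is in house 4 (clue 5).
From clue 4, the badminton player must be in house 1.
Clue 4: the person who makes tarts is in house 1.
That leaves tennis as the sport for house 2.
House 4 dessert: only cake fits.
So: house 1 = badminton/tarts, house 2 = tennis/brownies, house 3 = baseball/gelato, house 4 = basketball/cake.

4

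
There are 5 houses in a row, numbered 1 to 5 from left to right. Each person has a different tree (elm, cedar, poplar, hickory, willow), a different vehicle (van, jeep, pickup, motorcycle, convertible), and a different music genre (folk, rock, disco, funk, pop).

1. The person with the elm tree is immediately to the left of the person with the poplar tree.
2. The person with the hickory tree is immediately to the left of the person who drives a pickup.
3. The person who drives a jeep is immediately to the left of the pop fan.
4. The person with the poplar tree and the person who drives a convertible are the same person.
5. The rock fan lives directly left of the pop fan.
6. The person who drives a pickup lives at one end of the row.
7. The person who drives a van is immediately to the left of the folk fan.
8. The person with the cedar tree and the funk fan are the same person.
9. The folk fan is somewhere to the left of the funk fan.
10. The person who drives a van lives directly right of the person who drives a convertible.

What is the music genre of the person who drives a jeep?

rock

The person who drives a pickup is in house 5 (clue 6).
By clue 2, the person with the hickory tree is in house 4.
The person who drives a van is in house 3 (clue 7).
Clue 7 places the folk fan in house 4.
Clue 9 places the funk fan in house 5.
By clue 10, the person who drives a convertible is in house 2.
Clue 3 places the person who drives a jeep in house 1.
The pop fan is in house 2 (clue 3).
The person with the poplar tree is in house 2 (clue 4).
From clue 5, the rock fan must be in house 1.
Clue 8 places the person with the cedar tree in house 5.
That leaves willow as the tree for house 3.
So house 4 gets motorcycle for vehicle.
House 3's music genre must be disco (nothing else left).
House 1 tree: only elm fits.
So: house 1 = elm/jeep/rock, house 2 = poplar/convertible/pop, house 3 = willow/van/disco, house 4 = hickory/motorcycle/folk, house 5 = cedar/pickup/funk.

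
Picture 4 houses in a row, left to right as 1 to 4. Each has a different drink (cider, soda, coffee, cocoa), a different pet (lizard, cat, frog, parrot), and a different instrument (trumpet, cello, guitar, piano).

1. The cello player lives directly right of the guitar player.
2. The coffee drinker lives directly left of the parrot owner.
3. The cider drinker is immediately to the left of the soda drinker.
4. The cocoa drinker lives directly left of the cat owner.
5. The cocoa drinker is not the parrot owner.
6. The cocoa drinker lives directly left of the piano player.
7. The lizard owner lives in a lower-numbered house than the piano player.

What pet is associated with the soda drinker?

frog

The only drink still possible for house 4 is soda.
Clue 3 places the cider drinker in house 3.
House 4 pet: only frog fits.
House 1's pet must be lizard (nothing else left).
The cocoa drinker is narrowed to house 1 or 2; consider each.
Placing it in house 2 leads to a contradiction, so it's in house 1.
From clue 4, the cat owner must be in house 2.
By clue 6, the piano player is in house 2.
So house 2 gets coffee for drink.
House 3 pet: only parrot fits.
Clue 1: the cello player is in house 4.
By clue 1, the guitar player is in house 3.
House 1 instrument: only trumpet fits.
So: house 1 = cocoa/lizard/trumpet, house 2 = coffee/cat/piano, house 3 = cider/parrot/guitar, house 4 = soda/frog/cello.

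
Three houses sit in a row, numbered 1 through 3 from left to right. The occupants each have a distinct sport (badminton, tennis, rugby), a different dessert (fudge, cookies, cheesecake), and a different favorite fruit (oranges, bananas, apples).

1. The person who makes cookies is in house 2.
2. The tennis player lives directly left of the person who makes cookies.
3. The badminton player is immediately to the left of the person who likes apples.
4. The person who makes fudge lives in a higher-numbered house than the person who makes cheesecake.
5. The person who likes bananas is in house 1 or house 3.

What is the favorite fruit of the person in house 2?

oranges

From clue 1, the person who makes cookies must be in house 2.
From clue 2, the tennis player must be in house 1.
That leaves rugby as the sport for house 3.
House 1 dessert: only cheesecake fits.
House 3 dessert: only fudge fits.
By clue 3, the person who likes apples is in house 3.
So house 2 gets badminton for sport.
House 2's favorite fruit must be oranges (nothing else left).
That leaves bananas as the favorite fruit for house 1.
So: house 1 = tennis/cheesecake/bananas, house 2 = badminton/cookies/oranges, house 3 = rugby/fudge/apples.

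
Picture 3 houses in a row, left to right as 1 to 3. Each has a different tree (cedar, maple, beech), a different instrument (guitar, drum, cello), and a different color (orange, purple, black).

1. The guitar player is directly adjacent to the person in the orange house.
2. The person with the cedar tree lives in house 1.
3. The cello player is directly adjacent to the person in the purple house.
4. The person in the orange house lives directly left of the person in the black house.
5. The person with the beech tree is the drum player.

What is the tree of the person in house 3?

Clue 2 places the person with the cedar tree in house 1.
The person with the beech tree is narrowed to house 2 or 3; consider each.
Placing it in house 2 leads to a contradiction, so it's in house 3.
Clue 5: the drum player is in house 3.
That leaves maple as the tree for house 2.
The cello player is narrowed to house 1 or 2; consider each.
Placing it in house 1 leads to a contradiction, so it's in house 2.
That leaves guitar as the instrument for house 1.
Clue 1: the person in the orange house is in house 2.
Clue 4: the person in the black house is in house 3.
House 1's color must be purple (nothing else left).
So: house 1 = cedar/guitar/purple, house 2 = maple/cello/orange, house 3 = beech/drum/black.

beech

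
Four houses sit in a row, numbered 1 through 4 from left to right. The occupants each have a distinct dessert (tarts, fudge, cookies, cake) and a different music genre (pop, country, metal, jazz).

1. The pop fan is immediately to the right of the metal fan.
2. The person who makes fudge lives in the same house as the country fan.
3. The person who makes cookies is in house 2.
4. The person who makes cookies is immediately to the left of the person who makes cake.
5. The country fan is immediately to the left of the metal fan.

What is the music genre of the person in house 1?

From clue 3, the person who makes cookies must be in house 2.
Clue 4: the person who makes cake is in house 3.
Clue 2 places the person who makes fudge in house 1.
By clue 2, the country fan is in house 1.
Clue 5 places the metal fan in house 2.
House 4's dessert must be tarts (nothing else left).
Clue 1 places the pop fan in house 3.
House 4's music genre must be jazz (nothing else left).
So: house 1 = fudge/country, house 2 = cookies/metal, house 3 = cake/pop, house 4 = tarts/jazz.

country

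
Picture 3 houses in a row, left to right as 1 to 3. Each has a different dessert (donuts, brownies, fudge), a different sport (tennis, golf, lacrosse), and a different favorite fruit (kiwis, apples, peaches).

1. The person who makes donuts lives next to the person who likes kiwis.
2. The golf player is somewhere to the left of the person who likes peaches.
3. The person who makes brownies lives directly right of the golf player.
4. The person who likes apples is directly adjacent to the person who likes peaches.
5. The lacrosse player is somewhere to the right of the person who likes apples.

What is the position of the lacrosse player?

The person who makes brownies is narrowed to house 2 or 3; consider each.
Placing it in house 2 leads to a contradiction, so it's in house 3.
From clue 3, the golf player must be in house 2.
So house 1 gets tennis for sport.
House 3's sport must be lacrosse (nothing else left).
By clue 2, the person who likes peaches is in house 3.
Clue 4: the person who likes apples is in house 2.
So house 1 gets kiwis for favorite fruit.
The person who makes donuts is in house 2 (clue 1).
That leaves fudge as the dessert for house 1.
So: house 1 = fudge/tennis/kiwis, house 2 = donuts/golf/apples, house 3 = brownies/lacrosse/peaches.

3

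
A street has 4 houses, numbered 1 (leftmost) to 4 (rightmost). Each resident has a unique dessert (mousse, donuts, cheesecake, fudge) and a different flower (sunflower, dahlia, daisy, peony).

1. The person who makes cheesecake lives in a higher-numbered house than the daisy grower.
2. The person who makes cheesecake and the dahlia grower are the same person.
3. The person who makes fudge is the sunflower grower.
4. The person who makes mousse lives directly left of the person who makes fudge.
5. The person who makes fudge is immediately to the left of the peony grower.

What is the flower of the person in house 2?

sunflower

So house 1 gets daisy for flower.
The person who makes fudge is narrowed to house 2 or 3; consider each.
Placing it in house 3 leads to a contradiction, so it's in house 2.
From clue 3, the sunflower grower must be in house 2.
By clue 4, the person who makes mousse is in house 1.
By clue 5, the peony grower is in house 3.
The only flower still possible for house 4 is dahlia.
The person who makes cheesecake is in house 4 (clue 2).
That leaves donuts as the dessert for house 3.
So: house 1 = mousse/daisy, house 2 = fudge/sunflower, house 3 = donuts/peony, house 4 = cheesecake/dahlia.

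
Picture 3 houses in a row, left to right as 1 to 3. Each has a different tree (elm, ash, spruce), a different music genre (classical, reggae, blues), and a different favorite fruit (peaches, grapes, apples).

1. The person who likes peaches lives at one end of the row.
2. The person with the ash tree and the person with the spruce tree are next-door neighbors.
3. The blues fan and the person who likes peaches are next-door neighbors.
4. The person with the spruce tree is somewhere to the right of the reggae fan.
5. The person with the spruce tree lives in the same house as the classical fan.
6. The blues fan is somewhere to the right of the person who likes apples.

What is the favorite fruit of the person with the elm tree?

apples

Clue 3: the blues fan is in house 2.
By clue 6, the person who likes apples is in house 1.
That leaves reggae as the music genre for house 1.
That leaves classical as the music genre for house 3.
House 2's favorite fruit must be grapes (nothing else left).
House 3's favorite fruit must be peaches (nothing else left).
The person with the spruce tree is in house 3 (clue 5).
From clue 2, the person with the ash tree must be in house 2.
That leaves elm as the tree for house 1.
So: house 1 = elm/reggae/apples, house 2 = ash/blues/grapes, house 3 = spruce/classical/peaches.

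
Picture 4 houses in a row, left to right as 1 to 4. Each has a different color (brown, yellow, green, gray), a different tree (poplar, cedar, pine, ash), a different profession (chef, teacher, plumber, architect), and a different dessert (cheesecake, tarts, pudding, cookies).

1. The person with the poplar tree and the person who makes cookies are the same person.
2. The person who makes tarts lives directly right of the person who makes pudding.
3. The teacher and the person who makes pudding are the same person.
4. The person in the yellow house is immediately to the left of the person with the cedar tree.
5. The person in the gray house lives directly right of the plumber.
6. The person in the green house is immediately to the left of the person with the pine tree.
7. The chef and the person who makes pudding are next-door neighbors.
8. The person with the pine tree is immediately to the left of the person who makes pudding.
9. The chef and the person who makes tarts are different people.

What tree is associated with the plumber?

poplar

The person with the pine tree is in house 2 (clue 8).
Clue 8 places the person who makes pudding in house 3.
The person who makes tarts is in house 4 (clue 2).
The teacher is in house 3 (clue 3).
From clue 6, the person in the green house must be in house 1.
By clue 9, the chef is in house 2.
The only profession still possible for house 1 is plumber.
House 4's profession must be architect (nothing else left).
That leaves cookies as the dessert for house 1.
That leaves cheesecake as the dessert for house 2.
Clue 1 places the person with the poplar tree in house 1.
By clue 5, the person in the gray house is in house 2.
That leaves brown as the color for house 4.
From clue 4, the person with the cedar tree must be in house 4.
House 3's color must be yellow (nothing else left).
House 3 tree: only ash fits.
So: house 1 = green/poplar/plumber/cookies, house 2 = gray/pine/chef/cheesecake, house 3 = yellow/ash/teacher/pudding, house 4 = brown/cedar/architect/tarts.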